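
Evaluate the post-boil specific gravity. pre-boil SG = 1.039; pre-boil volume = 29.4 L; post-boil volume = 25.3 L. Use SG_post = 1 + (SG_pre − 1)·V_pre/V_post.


pts_pre = (1.039 − 1)·1000 = 39.0000
pts_post = 39.0000·29.4/25.3 = 45.3202
SG_post = 1 + 45.3202/1000

1.0453


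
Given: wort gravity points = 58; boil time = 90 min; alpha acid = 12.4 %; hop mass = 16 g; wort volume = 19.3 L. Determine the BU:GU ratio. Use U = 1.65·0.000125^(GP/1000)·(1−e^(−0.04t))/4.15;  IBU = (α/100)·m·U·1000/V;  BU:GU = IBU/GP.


U = 1.65·0.000125^(58/1000)·(1−e^(−0.04·90))/4.15 = 0.2296
IBU = (12.4/100)·16·0.2296·1000/19.3 = 23.6053
BU:GU = 23.6053/58

0.4070


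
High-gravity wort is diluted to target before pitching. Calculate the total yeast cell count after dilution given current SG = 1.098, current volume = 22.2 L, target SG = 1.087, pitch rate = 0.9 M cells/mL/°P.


V_w = V·((SG_c−1)/(SG_t−1)−1);  °P = 259 − 259/SG_t;  cells = rate·(V+V_w)·°P
V_w = 22.2·((1.098−1)/(1.087−1)−1) = 2.8069
V_final = 22.2 + 2.8069 = 25.0069
°P = 259 − 259/1.087 = 20.7295
cells = 0.9·25.0069·20.7295

466.5431 billion cells


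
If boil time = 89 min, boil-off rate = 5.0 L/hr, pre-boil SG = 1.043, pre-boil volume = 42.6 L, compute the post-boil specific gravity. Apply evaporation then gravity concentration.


V_post = V_pre − rate·(t/60);  SG_post = 1 + (SG_pre−1)·V_pre/V_post
V_post = 42.6 − 5.0·(89/60) = 35.1833
SG_post = 1 + (1.043 − 1)·42.6/35.1833

1.0521


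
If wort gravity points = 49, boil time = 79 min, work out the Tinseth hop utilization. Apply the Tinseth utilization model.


U = 1.65·0.000125^(GP/1000) · (1 − e^(−0.04·t))/4.15
bigness = 1.65·0.000125^(49/1000) = 1.0623
boil_factor = (1 − e^(−0.04·79))/4.15 = 0.2307
U = 1.0623 · 0.2307

0.2451


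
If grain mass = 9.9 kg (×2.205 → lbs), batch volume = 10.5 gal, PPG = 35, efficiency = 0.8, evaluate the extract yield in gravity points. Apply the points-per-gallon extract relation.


points = lbs × PPG × eff / vol
lbs = 9.9 × 2.205 = 21.8295
points = 21.8295 × 35 × 0.8 / 10.5

58.2120 points


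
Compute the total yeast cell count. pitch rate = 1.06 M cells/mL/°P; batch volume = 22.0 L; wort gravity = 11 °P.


cells (billions) = rate · V_L · °P
cells = 1.06 · 22.0 · 11

256.5200 billion cells


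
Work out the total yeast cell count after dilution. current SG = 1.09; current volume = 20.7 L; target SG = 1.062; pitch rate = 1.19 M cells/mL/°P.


V_w = V·((SG_c−1)/(SG_t−1)−1);  °P = 259 − 259/SG_t;  cells = rate·(V+V_w)·°P
V_w = 20.7·((1.09−1)/(1.062−1)−1) = 9.3484
V_final = 20.7 + 9.3484 = 30.0484
°P = 259 − 259/1.062 = 15.1205
cells = 1.19·30.0484·15.1205

540.6735 billion cells


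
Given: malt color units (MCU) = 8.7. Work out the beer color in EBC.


SRM = 1.4922·MCU^0.6859;  EBC = SRM·1.97
SRM = 1.4922·8.7^0.6859 = 6.5803
EBC = 6.5803·1.97

12.9631 EBC


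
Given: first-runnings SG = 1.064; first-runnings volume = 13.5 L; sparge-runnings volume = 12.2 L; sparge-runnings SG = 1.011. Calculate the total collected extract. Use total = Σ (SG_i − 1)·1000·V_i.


first = (1.064 − 1)·1000·13.5 = 864.0000
sparge = (1.011 − 1)·1000·12.2 = 134.2000
total = 864.0000 + 134.2000

998.2000 gravity·L


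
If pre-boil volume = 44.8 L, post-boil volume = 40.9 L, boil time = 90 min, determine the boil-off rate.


rate = (V_pre − V_post) / (t_min/60)
rate = (44.8 − 40.9) / (90/60)

2.6000 L/hr


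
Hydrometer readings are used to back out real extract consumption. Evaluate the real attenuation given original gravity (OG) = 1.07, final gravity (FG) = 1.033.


AA = (OG−FG)/(OG−1)·100;  RA = AA·0.8192
AA = (1.07 − 1.033)/(1.07 − 1)·100 = 52.8571
RA = 52.8571·0.8192

43.3006 %


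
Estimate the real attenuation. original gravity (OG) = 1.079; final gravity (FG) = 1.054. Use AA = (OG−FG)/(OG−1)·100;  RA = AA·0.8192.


AA = (1.079 − 1.054)/(1.079 − 1)·100 = 31.6456
RA = 31.6456·0.8192

25.9241 %


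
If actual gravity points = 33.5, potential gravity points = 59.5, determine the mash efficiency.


efficiency = actual / potential × 100
efficiency = 33.5 / 59.5 × 100

56.3025 %


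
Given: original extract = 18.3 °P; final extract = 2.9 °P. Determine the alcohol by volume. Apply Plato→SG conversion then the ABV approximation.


SG = 259/(259 − P);  ABV = (OG − FG)·131.25
OG = 259/(259 − 18.3) = 1.0760
FG = 259/(259 − 2.9) = 1.0113
ABV = (1.0760 − 1.0113)·131.25

8.4925 % ABV


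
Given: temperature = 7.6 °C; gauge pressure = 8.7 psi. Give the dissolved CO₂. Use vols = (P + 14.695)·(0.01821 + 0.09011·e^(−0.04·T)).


vols = (8.7 + 14.695)·(0.01821 + 0.09011·e^(−0.04·7.6))

1.9815 volumes


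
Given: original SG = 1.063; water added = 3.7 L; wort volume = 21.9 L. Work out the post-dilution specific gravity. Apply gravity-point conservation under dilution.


SG_new = 1 + (SG_old − 1)·V_old/(V_old + V_water)
pts = (1.063 − 1)·1000·21.9/(21.9 + 3.7) = 53.8945
SG_new = 1 + 53.8945/1000

1.0539


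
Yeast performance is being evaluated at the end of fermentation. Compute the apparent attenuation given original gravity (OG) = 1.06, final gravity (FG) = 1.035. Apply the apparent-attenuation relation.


AA = (OG − FG)/(OG − 1) · 100
AA = (1.06 − 1.035)/(1.06 − 1) · 100

41.6667 %


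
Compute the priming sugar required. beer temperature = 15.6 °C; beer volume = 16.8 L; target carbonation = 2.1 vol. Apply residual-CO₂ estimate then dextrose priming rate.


residual = 14.695·(0.01821 + 0.09011·e^(−0.04·T));  sugar = (target − residual)·4.0·V
residual = 14.695·(0.01821 + 0.09011·e^(−0.04·15.6)) = 0.9771
sugar = (2.1 − 0.9771)·4.0·16.8

75.4602 g


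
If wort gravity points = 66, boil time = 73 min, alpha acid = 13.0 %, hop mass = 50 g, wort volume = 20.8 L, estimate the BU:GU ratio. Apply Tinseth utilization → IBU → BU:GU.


U = 1.65·0.000125^(GP/1000)·(1−e^(−0.04t))/4.15;  IBU = (α/100)·m·U·1000/V;  BU:GU = IBU/GP
U = 1.65·0.000125^(66/1000)·(1−e^(−0.04·73))/4.15 = 0.2079
IBU = (13.0/100)·50·0.2079·1000/20.8 = 64.9536
BU:GU = 64.9536/66

0.9841


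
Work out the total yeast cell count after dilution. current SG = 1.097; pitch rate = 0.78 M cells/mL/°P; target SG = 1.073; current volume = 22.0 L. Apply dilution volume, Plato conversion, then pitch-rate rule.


V_w = V·((SG_c−1)/(SG_t−1)−1);  °P = 259 − 259/SG_t;  cells = rate·(V+V_w)·°P
V_w = 22.0·((1.097−1)/(1.073−1)−1) = 7.2329
V_final = 22.0 + 7.2329 = 29.2329
°P = 259 − 259/1.073 = 17.6207
cells = 0.78·29.2329·17.6207

401.7807 billion cells


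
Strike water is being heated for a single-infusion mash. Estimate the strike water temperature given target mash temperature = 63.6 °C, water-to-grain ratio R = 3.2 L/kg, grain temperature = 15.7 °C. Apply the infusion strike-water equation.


T_strike = (0.41/R)·(T_mash − T_grain) + T_mash
T_strike = (0.41/3.2)·(63.6 − 15.7) + 63.6

69.7372 °C


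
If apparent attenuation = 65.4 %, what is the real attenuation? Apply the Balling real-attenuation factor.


RA = AA · 0.8192
RA = 65.4 · 0.8192

53.5757 %


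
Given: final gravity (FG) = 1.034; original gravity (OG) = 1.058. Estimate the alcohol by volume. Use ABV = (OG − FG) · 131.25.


ABV = (1.058 − 1.034) · 131.25

3.1500 % ABV


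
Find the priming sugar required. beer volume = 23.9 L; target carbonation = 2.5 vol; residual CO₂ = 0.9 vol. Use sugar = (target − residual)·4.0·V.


sugar = (2.5 − 0.9)·4.0·23.9

152.9600 g


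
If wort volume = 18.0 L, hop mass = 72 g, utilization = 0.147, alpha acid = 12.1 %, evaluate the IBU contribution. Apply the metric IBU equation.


IBU = (α/100)·mass·U·1000 / V
IBU = (12.1/100)·72·0.147·1000 / 18.0

71.1480 IBU


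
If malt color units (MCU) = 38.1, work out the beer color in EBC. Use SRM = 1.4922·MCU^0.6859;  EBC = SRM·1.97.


SRM = 1.4922·38.1^0.6859 = 18.1211
EBC = 18.1211·1.97

35.6985 EBC


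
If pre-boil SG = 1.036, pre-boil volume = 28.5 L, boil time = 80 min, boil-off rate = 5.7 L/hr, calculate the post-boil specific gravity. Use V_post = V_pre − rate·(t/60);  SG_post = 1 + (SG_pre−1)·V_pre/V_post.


V_post = 28.5 − 5.7·(80/60) = 20.9000
SG_post = 1 + (1.036 − 1)·28.5/20.9000

1.0491


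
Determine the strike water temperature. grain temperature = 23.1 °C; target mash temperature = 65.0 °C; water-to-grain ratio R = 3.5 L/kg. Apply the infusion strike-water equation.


T_strike = (0.41/R)·(T_mash − T_grain) + T_mash
T_strike = (0.41/3.5)·(65.0 − 23.1) + 65.0

69.9083 °C


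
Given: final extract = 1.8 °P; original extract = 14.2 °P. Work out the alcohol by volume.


SG = 259/(259 − P);  ABV = (OG − FG)·131.25
OG = 259/(259 − 14.2) = 1.0580
FG = 259/(259 − 1.8) = 1.0070
ABV = (1.0580 − 1.0070)·131.25

6.6948 % ABV


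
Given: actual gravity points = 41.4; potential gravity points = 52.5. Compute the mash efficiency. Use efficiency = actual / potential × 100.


efficiency = 41.4 / 52.5 × 100

78.8571 %


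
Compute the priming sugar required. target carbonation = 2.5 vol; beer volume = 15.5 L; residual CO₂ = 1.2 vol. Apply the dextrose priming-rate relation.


sugar = (target − residual)·4.0·V
sugar = (2.5 − 1.2)·4.0·15.5

80.6000 g


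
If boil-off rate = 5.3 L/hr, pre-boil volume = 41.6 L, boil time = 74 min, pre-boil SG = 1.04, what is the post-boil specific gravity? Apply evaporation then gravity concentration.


V_post = V_pre − rate·(t/60);  SG_post = 1 + (SG_pre−1)·V_pre/V_post
V_post = 41.6 − 5.3·(74/60) = 35.0633
SG_post = 1 + (1.04 − 1)·41.6/35.0633

1.0475


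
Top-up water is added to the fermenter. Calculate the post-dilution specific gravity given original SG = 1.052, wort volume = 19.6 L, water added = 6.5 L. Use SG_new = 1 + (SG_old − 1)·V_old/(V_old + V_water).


pts = (1.052 − 1)·1000·19.6/(19.6 + 6.5) = 39.0498
SG_new = 1 + 39.0498/1000

1.0390


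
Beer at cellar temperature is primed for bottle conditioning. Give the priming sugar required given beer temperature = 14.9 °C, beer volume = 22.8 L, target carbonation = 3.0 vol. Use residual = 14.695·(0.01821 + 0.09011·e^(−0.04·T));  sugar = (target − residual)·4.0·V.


residual = 14.695·(0.01821 + 0.09011·e^(−0.04·14.9)) = 0.9972
sugar = (3.0 − 0.9972)·4.0·22.8

182.6529 g


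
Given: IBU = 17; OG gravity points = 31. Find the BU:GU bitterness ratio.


BU:GU = IBU / OG_points
BU:GU = 17 / 31

0.5484


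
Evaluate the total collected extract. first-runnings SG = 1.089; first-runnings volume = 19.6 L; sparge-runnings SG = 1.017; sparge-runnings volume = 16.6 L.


total = Σ (SG_i − 1)·1000·V_i
first = (1.089 − 1)·1000·19.6 = 1744.4000
sparge = (1.017 − 1)·1000·16.6 = 282.2000
total = 1744.4000 + 282.2000

2026.6000 gravity·L


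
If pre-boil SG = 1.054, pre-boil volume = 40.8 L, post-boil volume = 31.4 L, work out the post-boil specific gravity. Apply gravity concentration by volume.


SG_post = 1 + (SG_pre − 1)·V_pre/V_post
pts_pre = (1.054 − 1)·1000 = 54.0000
pts_post = 54.0000·40.8/31.4 = 70.1656
SG_post = 1 + 70.1656/1000

1.0702


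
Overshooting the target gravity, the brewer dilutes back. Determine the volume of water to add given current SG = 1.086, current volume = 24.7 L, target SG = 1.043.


V_water = V·((SG_curr − 1)/(SG_target − 1) − 1)
V_water = 24.7·((1.086 − 1)/(1.043 − 1) − 1)

24.7000 L


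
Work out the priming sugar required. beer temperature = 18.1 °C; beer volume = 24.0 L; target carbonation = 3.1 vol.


residual = 14.695·(0.01821 + 0.09011·e^(−0.04·T));  sugar = (target − residual)·4.0·V
residual = 14.695·(0.01821 + 0.09011·e^(−0.04·18.1)) = 0.9096
sugar = (3.1 − 0.9096)·4.0·24.0

210.2819 g


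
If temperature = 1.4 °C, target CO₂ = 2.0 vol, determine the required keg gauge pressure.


psi = vols/(0.01821 + 0.09011·e^(−0.04·T)) − 14.695
psi = 2.0/(0.01821 + 0.09011·e^(−0.04·1.4)) − 14.695

4.6450 psi


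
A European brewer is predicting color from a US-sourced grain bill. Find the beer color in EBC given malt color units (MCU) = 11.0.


SRM = 1.4922·MCU^0.6859;  EBC = SRM·1.97
SRM = 1.4922·11.0^0.6859 = 7.7289
EBC = 7.7289·1.97

15.2260 EBC


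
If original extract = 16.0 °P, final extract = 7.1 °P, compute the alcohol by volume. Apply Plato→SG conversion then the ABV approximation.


SG = 259/(259 − P);  ABV = (OG − FG)·131.25
OG = 259/(259 − 16.0) = 1.0658
FG = 259/(259 − 7.1) = 1.0282
ABV = (1.0658 − 1.0282)·131.25

4.9426 % ABV


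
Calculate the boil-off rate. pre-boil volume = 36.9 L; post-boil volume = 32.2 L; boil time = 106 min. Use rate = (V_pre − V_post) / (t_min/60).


rate = (36.9 − 32.2) / (106/60)

2.6604 L/hr


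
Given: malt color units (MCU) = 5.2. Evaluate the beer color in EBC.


SRM = 1.4922·MCU^0.6859;  EBC = SRM·1.97
SRM = 1.4922·5.2^0.6859 = 4.6231
EBC = 4.6231·1.97

9.1075 EBC


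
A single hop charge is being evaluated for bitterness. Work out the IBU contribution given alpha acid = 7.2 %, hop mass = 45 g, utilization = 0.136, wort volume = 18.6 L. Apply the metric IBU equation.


IBU = (α/100)·mass·U·1000 / V
IBU = (7.2/100)·45·0.136·1000 / 18.6

23.6903 IBU


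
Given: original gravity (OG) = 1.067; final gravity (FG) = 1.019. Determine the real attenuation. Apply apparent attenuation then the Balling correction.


AA = (OG−FG)/(OG−1)·100;  RA = AA·0.8192
AA = (1.067 − 1.019)/(1.067 − 1)·100 = 71.6418
RA = 71.6418·0.8192

58.6890 %


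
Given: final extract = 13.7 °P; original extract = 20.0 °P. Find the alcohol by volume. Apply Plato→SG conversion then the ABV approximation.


SG = 259/(259 − P);  ABV = (OG − FG)·131.25
OG = 259/(259 − 20.0) = 1.0837
FG = 259/(259 − 13.7) = 1.0558
ABV = (1.0837 − 1.0558)·131.25

3.6530 % ABV


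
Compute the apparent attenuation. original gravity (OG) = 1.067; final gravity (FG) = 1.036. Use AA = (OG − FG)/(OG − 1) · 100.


AA = (1.067 − 1.036)/(1.067 − 1) · 100

46.2687 %


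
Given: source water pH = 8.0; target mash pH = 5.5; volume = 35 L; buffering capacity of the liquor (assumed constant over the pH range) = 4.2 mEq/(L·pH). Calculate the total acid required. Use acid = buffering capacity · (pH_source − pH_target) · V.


acid = 4.2 · (8.0 − 5.5) · 35

367.5000 mEq


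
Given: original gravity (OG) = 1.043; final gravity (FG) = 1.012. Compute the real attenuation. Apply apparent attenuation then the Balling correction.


AA = (OG−FG)/(OG−1)·100;  RA = AA·0.8192
AA = (1.043 − 1.012)/(1.043 − 1)·100 = 72.0930
RA = 72.0930·0.8192

59.0586 %


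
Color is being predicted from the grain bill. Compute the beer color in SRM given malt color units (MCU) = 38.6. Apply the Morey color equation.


SRM = 1.4922 · MCU^0.6859
SRM = 1.4922 · 38.6^0.6859

18.2838 SRM


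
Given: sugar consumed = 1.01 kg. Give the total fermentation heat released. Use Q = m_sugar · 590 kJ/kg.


Q = 1.01 · 590

595.9000 kJ


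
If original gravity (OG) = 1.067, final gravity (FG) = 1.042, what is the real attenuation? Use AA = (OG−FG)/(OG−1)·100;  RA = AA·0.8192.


AA = (1.067 − 1.042)/(1.067 − 1)·100 = 37.3134
RA = 37.3134·0.8192

30.5672 %


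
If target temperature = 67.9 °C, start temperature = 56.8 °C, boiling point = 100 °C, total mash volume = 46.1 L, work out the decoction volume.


V_dec = V_total·(T_target − T_start)/(T_boil − T_start)
V_dec = 46.1·(67.9 − 56.8)/(100 − 56.8)

11.8451 L


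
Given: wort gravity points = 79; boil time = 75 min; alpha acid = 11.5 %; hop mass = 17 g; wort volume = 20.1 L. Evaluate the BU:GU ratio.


U = 1.65·0.000125^(GP/1000)·(1−e^(−0.04t))/4.15;  IBU = (α/100)·m·U·1000/V;  BU:GU = IBU/GP
U = 1.65·0.000125^(79/1000)·(1−e^(−0.04·75))/4.15 = 0.1857
IBU = (11.5/100)·17·0.1857·1000/20.1 = 18.0661
BU:GU = 18.0661/79

0.2287


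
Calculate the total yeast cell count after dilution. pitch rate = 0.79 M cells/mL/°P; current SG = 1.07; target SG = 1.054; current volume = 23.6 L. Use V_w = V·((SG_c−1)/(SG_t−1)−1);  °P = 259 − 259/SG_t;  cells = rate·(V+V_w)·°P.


V_w = 23.6·((1.07−1)/(1.054−1)−1) = 6.9926
V_final = 23.6 + 6.9926 = 30.5926
°P = 259 − 259/1.054 = 13.2694
cells = 0.79·30.5926·13.2694

320.6980 billion cells


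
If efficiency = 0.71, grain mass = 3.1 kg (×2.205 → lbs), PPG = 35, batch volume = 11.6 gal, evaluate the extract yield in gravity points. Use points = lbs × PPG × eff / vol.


lbs = 3.1 × 2.205 = 6.8355
points = 6.8355 × 35 × 0.71 / 11.6

14.6433 points


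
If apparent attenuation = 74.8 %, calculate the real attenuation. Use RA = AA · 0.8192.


RA = 74.8 · 0.8192

61.2762 %


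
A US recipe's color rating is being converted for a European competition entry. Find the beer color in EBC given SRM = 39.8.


EBC = SRM · 1.97
EBC = 39.8 · 1.97

78.4060 EBC


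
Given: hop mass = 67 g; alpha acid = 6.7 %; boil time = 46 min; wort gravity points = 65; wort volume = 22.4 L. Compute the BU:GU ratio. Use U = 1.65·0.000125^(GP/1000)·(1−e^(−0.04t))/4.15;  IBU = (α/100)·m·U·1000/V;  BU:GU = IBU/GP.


U = 1.65·0.000125^(65/1000)·(1−e^(−0.04·46))/4.15 = 0.1865
IBU = (6.7/100)·67·0.1865·1000/22.4 = 37.3703
BU:GU = 37.3703/65

0.5749


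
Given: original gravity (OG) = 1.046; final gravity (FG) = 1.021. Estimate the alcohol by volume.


ABV = (OG − FG) · 131.25
ABV = (1.046 − 1.021) · 131.25

3.2813 % ABV


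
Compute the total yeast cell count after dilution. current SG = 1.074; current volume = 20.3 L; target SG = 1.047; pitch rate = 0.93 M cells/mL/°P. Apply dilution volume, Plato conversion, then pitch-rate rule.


V_w = V·((SG_c−1)/(SG_t−1)−1);  °P = 259 − 259/SG_t;  cells = rate·(V+V_w)·°P
V_w = 20.3·((1.074−1)/(1.047−1)−1) = 11.6617
V_final = 20.3 + 11.6617 = 31.9617
°P = 259 − 259/1.047 = 11.6266
cells = 0.93·31.9617·11.6266

345.5921 billion cells


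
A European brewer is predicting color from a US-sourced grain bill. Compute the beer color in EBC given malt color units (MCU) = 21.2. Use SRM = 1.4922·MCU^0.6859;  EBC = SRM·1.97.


SRM = 1.4922·21.2^0.6859 = 12.1216
EBC = 12.1216·1.97

23.8796 EBC


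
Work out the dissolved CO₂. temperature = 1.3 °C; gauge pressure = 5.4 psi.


vols = (P + 14.695)·(0.01821 + 0.09011·e^(−0.04·T))
vols = (5.4 + 14.695)·(0.01821 + 0.09011·e^(−0.04·1.3))

2.0849 volumes


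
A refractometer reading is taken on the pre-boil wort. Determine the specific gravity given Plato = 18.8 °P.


SG = 259/(259 − P)
SG = 259/(259 − 18.8)

1.0783


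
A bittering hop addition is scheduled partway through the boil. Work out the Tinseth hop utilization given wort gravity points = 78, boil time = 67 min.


U = 1.65·0.000125^(GP/1000) · (1 − e^(−0.04·t))/4.15
bigness = 1.65·0.000125^(78/1000) = 0.8185
boil_factor = (1 − e^(−0.04·67))/4.15 = 0.2244
U = 0.8185 · 0.2244

0.1837


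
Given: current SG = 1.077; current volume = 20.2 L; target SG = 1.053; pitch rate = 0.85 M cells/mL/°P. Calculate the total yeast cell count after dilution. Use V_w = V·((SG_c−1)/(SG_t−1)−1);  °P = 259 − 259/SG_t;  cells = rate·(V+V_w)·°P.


V_w = 20.2·((1.077−1)/(1.053−1)−1) = 9.1472
V_final = 20.2 + 9.1472 = 29.3472
°P = 259 − 259/1.053 = 13.0361
cells = 0.85·29.3472·13.0361

325.1864 billion cells


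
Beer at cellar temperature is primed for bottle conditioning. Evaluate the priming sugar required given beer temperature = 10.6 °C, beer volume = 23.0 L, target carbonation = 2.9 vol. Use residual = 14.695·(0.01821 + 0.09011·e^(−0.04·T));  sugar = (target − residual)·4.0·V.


residual = 14.695·(0.01821 + 0.09011·e^(−0.04·10.6)) = 1.1342
sugar = (2.9 − 1.1342)·4.0·23.0

162.4571 g


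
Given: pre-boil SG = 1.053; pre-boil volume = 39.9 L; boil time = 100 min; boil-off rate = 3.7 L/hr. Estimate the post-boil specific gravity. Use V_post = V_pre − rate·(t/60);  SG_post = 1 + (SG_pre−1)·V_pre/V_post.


V_post = 39.9 − 3.7·(100/60) = 33.7333
SG_post = 1 + (1.053 − 1)·39.9/33.7333

1.0627


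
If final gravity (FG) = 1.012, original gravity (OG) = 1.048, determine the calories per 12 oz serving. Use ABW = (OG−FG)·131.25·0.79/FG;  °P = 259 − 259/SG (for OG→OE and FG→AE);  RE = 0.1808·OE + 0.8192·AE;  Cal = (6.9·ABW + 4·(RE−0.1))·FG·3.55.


ABW = (1.048 − 1.012)·131.25·0.79/1.012 = 3.6885
OE = 259 − 259/1.048 = 11.8626 °P
AE = 259 − 259/1.012 = 3.0711 °P
RE = 0.1808·11.8626 + 0.8192·3.0711 = 4.6606 °P
Cal = (6.9·3.6885 + 4·(4.6606−0.1))·1.012·3.55

156.9719 kcal


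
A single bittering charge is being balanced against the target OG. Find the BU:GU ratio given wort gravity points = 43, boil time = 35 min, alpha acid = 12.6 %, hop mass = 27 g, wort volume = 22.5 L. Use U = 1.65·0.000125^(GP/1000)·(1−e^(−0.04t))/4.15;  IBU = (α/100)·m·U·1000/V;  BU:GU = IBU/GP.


U = 1.65·0.000125^(43/1000)·(1−e^(−0.04·35))/4.15 = 0.2035
IBU = (12.6/100)·27·0.2035·1000/22.5 = 30.7739
BU:GU = 30.7739/43

0.7157


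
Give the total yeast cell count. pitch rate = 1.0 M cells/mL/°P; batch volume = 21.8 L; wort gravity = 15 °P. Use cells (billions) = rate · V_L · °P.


cells = 1.0 · 21.8 · 15

327.0000 billion cells


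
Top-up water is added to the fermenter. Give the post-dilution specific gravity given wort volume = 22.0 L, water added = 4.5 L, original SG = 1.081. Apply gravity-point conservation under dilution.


SG_new = 1 + (SG_old − 1)·V_old/(V_old + V_water)
pts = (1.081 − 1)·1000·22.0/(22.0 + 4.5) = 67.2453
SG_new = 1 + 67.2453/1000

1.0672


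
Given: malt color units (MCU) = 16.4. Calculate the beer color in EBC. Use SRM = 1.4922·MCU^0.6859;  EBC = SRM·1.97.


SRM = 1.4922·16.4^0.6859 = 10.1646
EBC = 10.1646·1.97

20.0242 EBC


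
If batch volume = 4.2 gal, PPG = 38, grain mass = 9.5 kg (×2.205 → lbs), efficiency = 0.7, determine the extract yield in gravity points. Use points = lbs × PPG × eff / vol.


lbs = 9.5 × 2.205 = 20.9475
points = 20.9475 × 38 × 0.7 / 4.2

132.6675 points


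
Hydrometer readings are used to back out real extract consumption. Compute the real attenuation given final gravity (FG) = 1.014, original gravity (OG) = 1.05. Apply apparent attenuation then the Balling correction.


AA = (OG−FG)/(OG−1)·100;  RA = AA·0.8192
AA = (1.05 − 1.014)/(1.05 − 1)·100 = 72.0000
RA = 72.0000·0.8192

58.9824 %


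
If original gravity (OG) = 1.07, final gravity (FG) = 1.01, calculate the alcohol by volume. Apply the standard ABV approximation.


ABV = (OG − FG) · 131.25
ABV = (1.07 − 1.01) · 131.25

7.8750 % ABV


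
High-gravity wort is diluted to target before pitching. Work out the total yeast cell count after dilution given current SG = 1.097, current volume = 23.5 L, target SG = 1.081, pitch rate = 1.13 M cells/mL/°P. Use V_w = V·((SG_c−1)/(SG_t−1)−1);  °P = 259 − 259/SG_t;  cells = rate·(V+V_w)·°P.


V_w = 23.5·((1.097−1)/(1.081−1)−1) = 4.6420
V_final = 23.5 + 4.6420 = 28.1420
°P = 259 − 259/1.081 = 19.4070
cells = 1.13·28.1420·19.4070

617.1520 billion cells


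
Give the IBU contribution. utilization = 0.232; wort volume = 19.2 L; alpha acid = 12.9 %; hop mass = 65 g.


IBU = (α/100)·mass·U·1000 / V
IBU = (12.9/100)·65·0.232·1000 / 19.2

101.3188 IBU


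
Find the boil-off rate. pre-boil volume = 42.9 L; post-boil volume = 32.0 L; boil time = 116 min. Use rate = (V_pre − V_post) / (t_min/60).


rate = (42.9 − 32.0) / (116/60)

5.6379 L/hr


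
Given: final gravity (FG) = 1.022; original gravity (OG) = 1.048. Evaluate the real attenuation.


AA = (OG−FG)/(OG−1)·100;  RA = AA·0.8192
AA = (1.048 − 1.022)/(1.048 − 1)·100 = 54.1667
RA = 54.1667·0.8192

44.3733 %


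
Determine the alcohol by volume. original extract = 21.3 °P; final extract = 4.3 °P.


SG = 259/(259 − P);  ABV = (OG − FG)·131.25
OG = 259/(259 − 21.3) = 1.0896
FG = 259/(259 − 4.3) = 1.0169
ABV = (1.0896 − 1.0169)·131.25

9.5453 % ABV


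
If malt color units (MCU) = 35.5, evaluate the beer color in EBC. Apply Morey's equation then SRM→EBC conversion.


SRM = 1.4922·MCU^0.6859;  EBC = SRM·1.97
SRM = 1.4922·35.5^0.6859 = 17.2635
EBC = 17.2635·1.97

34.0091 EBC


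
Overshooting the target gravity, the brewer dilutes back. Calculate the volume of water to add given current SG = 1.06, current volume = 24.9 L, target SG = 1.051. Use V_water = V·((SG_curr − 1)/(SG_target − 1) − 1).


V_water = 24.9·((1.06 − 1)/(1.051 − 1) − 1)

4.3941 L


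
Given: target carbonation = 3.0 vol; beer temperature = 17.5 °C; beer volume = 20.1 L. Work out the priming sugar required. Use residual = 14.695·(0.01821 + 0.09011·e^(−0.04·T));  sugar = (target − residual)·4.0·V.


residual = 14.695·(0.01821 + 0.09011·e^(−0.04·17.5)) = 0.9252
sugar = (3.0 − 0.9252)·4.0·20.1

166.8173 g


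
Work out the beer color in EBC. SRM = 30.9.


EBC = SRM · 1.97
EBC = 30.9 · 1.97

60.8730 EBC


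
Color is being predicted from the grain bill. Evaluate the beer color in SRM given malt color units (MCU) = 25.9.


SRM = 1.4922 · MCU^0.6859
SRM = 1.4922 · 25.9^0.6859

13.9062 SRM


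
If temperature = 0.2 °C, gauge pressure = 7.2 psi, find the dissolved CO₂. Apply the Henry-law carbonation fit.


vols = (P + 14.695)·(0.01821 + 0.09011·e^(−0.04·T))
vols = (7.2 + 14.695)·(0.01821 + 0.09011·e^(−0.04·0.2))

2.3559 volumes


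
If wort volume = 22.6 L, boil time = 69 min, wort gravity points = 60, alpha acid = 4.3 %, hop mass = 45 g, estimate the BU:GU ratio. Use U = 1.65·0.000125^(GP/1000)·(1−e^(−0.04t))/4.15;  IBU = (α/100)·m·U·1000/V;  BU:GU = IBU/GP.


U = 1.65·0.000125^(60/1000)·(1−e^(−0.04·69))/4.15 = 0.2172
IBU = (4.3/100)·45·0.2172·1000/22.6 = 18.5963
BU:GU = 18.5963/60

0.3099


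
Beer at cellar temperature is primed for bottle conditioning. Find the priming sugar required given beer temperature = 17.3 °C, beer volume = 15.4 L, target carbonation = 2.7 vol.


residual = 14.695·(0.01821 + 0.09011·e^(−0.04·T));  sugar = (target − residual)·4.0·V
residual = 14.695·(0.01821 + 0.09011·e^(−0.04·17.3)) = 0.9304
sugar = (2.7 − 0.9304)·4.0·15.4

109.0049 g


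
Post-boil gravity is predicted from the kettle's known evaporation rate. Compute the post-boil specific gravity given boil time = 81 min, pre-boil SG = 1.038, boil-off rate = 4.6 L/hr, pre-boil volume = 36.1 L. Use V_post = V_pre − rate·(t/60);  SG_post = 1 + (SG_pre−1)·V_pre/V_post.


V_post = 36.1 − 4.6·(81/60) = 29.8900
SG_post = 1 + (1.038 − 1)·36.1/29.8900

1.0459


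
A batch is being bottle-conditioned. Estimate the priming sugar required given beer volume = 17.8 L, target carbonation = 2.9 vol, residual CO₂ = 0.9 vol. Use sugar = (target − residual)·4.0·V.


sugar = (2.9 − 0.9)·4.0·17.8

142.4000 g


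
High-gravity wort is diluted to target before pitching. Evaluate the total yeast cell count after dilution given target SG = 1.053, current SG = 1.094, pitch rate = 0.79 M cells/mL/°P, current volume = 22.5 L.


V_w = V·((SG_c−1)/(SG_t−1)−1);  °P = 259 − 259/SG_t;  cells = rate·(V+V_w)·°P
V_w = 22.5·((1.094−1)/(1.053−1)−1) = 17.4057
V_final = 22.5 + 17.4057 = 39.9057
°P = 259 − 259/1.053 = 13.0361
cells = 0.79·39.9057·13.0361

410.9688 billion cells


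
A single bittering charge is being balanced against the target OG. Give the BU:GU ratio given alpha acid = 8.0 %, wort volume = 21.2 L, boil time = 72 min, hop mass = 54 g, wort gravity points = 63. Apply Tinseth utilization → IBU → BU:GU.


U = 1.65·0.000125^(GP/1000)·(1−e^(−0.04t))/4.15;  IBU = (α/100)·m·U·1000/V;  BU:GU = IBU/GP
U = 1.65·0.000125^(63/1000)·(1−e^(−0.04·72))/4.15 = 0.2130
IBU = (8.0/100)·54·0.2130·1000/21.2 = 43.4109
BU:GU = 43.4109/63

0.6891


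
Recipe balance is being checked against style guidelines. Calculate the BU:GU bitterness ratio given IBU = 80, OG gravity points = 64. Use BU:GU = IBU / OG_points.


BU:GU = 80 / 64

1.2500


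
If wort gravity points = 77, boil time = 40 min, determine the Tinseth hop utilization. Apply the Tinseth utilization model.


U = 1.65·0.000125^(GP/1000) · (1 − e^(−0.04·t))/4.15
bigness = 1.65·0.000125^(77/1000) = 0.8259
boil_factor = (1 − e^(−0.04·40))/4.15 = 0.1923
U = 0.8259 · 0.1923

0.1588


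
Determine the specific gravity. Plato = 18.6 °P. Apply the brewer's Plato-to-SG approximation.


SG = 259/(259 − P)
SG = 259/(259 − 18.6)

1.0774


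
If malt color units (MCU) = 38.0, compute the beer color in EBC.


SRM = 1.4922·MCU^0.6859;  EBC = SRM·1.97
SRM = 1.4922·38.0^0.6859 = 18.0884
EBC = 18.0884·1.97

35.6342 EBC


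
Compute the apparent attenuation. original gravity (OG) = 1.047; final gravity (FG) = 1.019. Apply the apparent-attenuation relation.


AA = (OG − FG)/(OG − 1) · 100
AA = (1.047 − 1.019)/(1.047 − 1) · 100

59.5745 %


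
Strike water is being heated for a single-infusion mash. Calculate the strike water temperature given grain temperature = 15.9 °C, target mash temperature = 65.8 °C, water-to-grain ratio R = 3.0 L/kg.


T_strike = (0.41/R)·(T_mash − T_grain) + T_mash
T_strike = (0.41/3.0)·(65.8 − 15.9) + 65.8

72.6197 °C


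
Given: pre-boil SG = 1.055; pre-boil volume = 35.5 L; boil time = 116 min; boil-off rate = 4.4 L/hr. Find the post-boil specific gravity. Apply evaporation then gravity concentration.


V_post = V_pre − rate·(t/60);  SG_post = 1 + (SG_pre−1)·V_pre/V_post
V_post = 35.5 − 4.4·(116/60) = 26.9933
SG_post = 1 + (1.055 − 1)·35.5/26.9933

1.0723


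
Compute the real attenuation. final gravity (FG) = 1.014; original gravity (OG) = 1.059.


AA = (OG−FG)/(OG−1)·100;  RA = AA·0.8192
AA = (1.059 − 1.014)/(1.059 − 1)·100 = 76.2712
RA = 76.2712·0.8192

62.4814 %


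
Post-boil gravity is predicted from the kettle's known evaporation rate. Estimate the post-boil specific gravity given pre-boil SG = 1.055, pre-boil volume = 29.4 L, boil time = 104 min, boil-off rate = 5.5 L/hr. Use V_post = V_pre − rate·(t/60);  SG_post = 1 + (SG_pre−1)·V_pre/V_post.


V_post = 29.4 − 5.5·(104/60) = 19.8667
SG_post = 1 + (1.055 − 1)·29.4/19.8667

1.0814


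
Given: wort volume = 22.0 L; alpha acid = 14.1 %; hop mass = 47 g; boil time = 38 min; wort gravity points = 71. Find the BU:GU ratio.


U = 1.65·0.000125^(GP/1000)·(1−e^(−0.04t))/4.15;  IBU = (α/100)·m·U·1000/V;  BU:GU = IBU/GP
U = 1.65·0.000125^(71/1000)·(1−e^(−0.04·38))/4.15 = 0.1641
IBU = (14.1/100)·47·0.1641·1000/22.0 = 49.4336
BU:GU = 49.4336/71

0.6962


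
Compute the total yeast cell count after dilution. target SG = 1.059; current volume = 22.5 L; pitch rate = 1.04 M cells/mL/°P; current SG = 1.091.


V_w = V·((SG_c−1)/(SG_t−1)−1);  °P = 259 − 259/SG_t;  cells = rate·(V+V_w)·°P
V_w = 22.5·((1.091−1)/(1.059−1)−1) = 12.2034
V_final = 22.5 + 12.2034 = 34.7034
°P = 259 − 259/1.059 = 14.4297
cells = 1.04·34.7034·14.4297

520.7881 billion cells


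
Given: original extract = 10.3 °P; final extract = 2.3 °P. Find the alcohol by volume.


SG = 259/(259 − P);  ABV = (OG − FG)·131.25
OG = 259/(259 − 10.3) = 1.0414
FG = 259/(259 − 2.3) = 1.0090
ABV = (1.0414 − 1.0090)·131.25

4.2598 % ABV


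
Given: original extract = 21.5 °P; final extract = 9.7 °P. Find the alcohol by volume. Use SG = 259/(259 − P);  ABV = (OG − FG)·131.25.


OG = 259/(259 − 21.5) = 1.0905
FG = 259/(259 − 9.7) = 1.0389
ABV = (1.0905 − 1.0389)·131.25

6.7748 % ABV


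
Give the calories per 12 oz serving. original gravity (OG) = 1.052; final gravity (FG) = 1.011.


ABW = (OG−FG)·131.25·0.79/FG;  °P = 259 − 259/SG (for OG→OE and FG→AE);  RE = 0.1808·OE + 0.8192·AE;  Cal = (6.9·ABW + 4·(RE−0.1))·FG·3.55
ABW = (1.052 − 1.011)·131.25·0.79/1.011 = 4.2049
OE = 259 − 259/1.052 = 12.8023 °P
AE = 259 − 259/1.011 = 2.8180 °P
RE = 0.1808·12.8023 + 0.8192·2.8180 = 4.6232 °P
Cal = (6.9·4.2049 + 4·(4.6232−0.1))·1.011·3.55

169.0682 kcal


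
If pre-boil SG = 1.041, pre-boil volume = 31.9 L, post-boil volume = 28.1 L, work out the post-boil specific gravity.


SG_post = 1 + (SG_pre − 1)·V_pre/V_post
pts_pre = (1.041 − 1)·1000 = 41.0000
pts_post = 41.0000·31.9/28.1 = 46.5445
SG_post = 1 + 46.5445/1000

1.0465


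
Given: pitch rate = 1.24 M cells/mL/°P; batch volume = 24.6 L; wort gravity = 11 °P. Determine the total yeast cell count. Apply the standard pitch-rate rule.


cells (billions) = rate · V_L · °P
cells = 1.24 · 24.6 · 11

335.5440 billion cells


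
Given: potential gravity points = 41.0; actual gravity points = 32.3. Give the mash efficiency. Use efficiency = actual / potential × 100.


efficiency = 32.3 / 41.0 × 100

78.7805 %


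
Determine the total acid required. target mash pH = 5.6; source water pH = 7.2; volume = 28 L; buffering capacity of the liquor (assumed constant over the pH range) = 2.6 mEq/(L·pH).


acid = buffering capacity · (pH_source − pH_target) · V
acid = 2.6 · (7.2 − 5.6) · 28

116.4800 mEq


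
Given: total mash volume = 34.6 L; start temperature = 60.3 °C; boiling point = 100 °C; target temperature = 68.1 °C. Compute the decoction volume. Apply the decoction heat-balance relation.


V_dec = V_total·(T_target − T_start)/(T_boil − T_start)
V_dec = 34.6·(68.1 − 60.3)/(100 − 60.3)

6.7980 L


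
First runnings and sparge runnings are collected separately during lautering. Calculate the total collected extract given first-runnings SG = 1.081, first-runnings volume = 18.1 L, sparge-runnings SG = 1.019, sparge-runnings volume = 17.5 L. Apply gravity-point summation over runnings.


total = Σ (SG_i − 1)·1000·V_i
first = (1.081 − 1)·1000·18.1 = 1466.1000
sparge = (1.019 − 1)·1000·17.5 = 332.5000
total = 1466.1000 + 332.5000

1798.6000 gravity·L


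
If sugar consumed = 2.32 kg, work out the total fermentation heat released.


Q = m_sugar · 590 kJ/kg
Q = 2.32 · 590

1368.8000 kJ


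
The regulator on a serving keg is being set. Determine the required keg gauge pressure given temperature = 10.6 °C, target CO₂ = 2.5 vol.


psi = vols/(0.01821 + 0.09011·e^(−0.04·T)) − 14.695
psi = 2.5/(0.01821 + 0.09011·e^(−0.04·10.6)) − 14.695

17.6968 psi


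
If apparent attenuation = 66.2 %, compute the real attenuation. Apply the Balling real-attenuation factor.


RA = AA · 0.8192
RA = 66.2 · 0.8192

54.2310 %


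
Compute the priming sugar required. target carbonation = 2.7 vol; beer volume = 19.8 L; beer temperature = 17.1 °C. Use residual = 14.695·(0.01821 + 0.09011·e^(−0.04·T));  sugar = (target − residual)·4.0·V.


residual = 14.695·(0.01821 + 0.09011·e^(−0.04·17.1)) = 0.9358
sugar = (2.7 − 0.9358)·4.0·19.8

139.7276 g


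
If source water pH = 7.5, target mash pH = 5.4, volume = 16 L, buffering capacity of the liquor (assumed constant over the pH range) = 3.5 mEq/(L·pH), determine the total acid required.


acid = buffering capacity · (pH_source − pH_target) · V
acid = 3.5 · (7.5 − 5.4) · 16

117.6000 mEq


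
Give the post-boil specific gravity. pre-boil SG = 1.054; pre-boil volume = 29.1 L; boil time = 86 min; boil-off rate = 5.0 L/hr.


V_post = V_pre − rate·(t/60);  SG_post = 1 + (SG_pre−1)·V_pre/V_post
V_post = 29.1 − 5.0·(86/60) = 21.9333
SG_post = 1 + (1.054 − 1)·29.1/21.9333

1.0716


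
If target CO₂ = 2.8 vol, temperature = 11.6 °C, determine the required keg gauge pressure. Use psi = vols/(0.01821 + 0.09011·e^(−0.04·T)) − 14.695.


psi = 2.8/(0.01821 + 0.09011·e^(−0.04·11.6)) − 14.695

22.7042 psi


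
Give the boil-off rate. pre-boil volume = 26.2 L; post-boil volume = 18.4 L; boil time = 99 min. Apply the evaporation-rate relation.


rate = (V_pre − V_post) / (t_min/60)
rate = (26.2 − 18.4) / (99/60)

4.7273 L/hr


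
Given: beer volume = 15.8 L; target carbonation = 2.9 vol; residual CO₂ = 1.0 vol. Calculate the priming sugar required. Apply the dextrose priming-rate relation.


sugar = (target − residual)·4.0·V
sugar = (2.9 − 1.0)·4.0·15.8

120.0800 g


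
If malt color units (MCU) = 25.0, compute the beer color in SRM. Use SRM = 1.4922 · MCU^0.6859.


SRM = 1.4922 · 25.0^0.6859

13.5729 SRM


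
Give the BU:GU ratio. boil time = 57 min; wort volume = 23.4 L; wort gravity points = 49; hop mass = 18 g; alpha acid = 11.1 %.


U = 1.65·0.000125^(GP/1000)·(1−e^(−0.04t))/4.15;  IBU = (α/100)·m·U·1000/V;  BU:GU = IBU/GP
U = 1.65·0.000125^(49/1000)·(1−e^(−0.04·57))/4.15 = 0.2298
IBU = (11.1/100)·18·0.2298·1000/23.4 = 19.6202
BU:GU = 19.6202/49

0.4004


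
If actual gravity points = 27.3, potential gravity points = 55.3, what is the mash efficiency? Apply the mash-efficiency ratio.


efficiency = actual / potential × 100
efficiency = 27.3 / 55.3 × 100

49.3671 %


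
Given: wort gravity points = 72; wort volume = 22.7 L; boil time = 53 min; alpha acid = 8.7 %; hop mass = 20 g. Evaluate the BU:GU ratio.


U = 1.65·0.000125^(GP/1000)·(1−e^(−0.04t))/4.15;  IBU = (α/100)·m·U·1000/V;  BU:GU = IBU/GP
U = 1.65·0.000125^(72/1000)·(1−e^(−0.04·53))/4.15 = 0.1832
IBU = (8.7/100)·20·0.1832·1000/22.7 = 14.0412
BU:GU = 14.0412/72

0.1950


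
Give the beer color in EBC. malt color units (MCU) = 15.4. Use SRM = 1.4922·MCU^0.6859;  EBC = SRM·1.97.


SRM = 1.4922·15.4^0.6859 = 9.7353
EBC = 9.7353·1.97

19.1785 EBC


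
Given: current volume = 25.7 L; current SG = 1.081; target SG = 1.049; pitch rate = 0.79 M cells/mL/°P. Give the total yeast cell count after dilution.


V_w = V·((SG_c−1)/(SG_t−1)−1);  °P = 259 − 259/SG_t;  cells = rate·(V+V_w)·°P
V_w = 25.7·((1.081−1)/(1.049−1)−1) = 16.7837
V_final = 25.7 + 16.7837 = 42.4837
°P = 259 − 259/1.049 = 12.0982
cells = 0.79·42.4837·12.0982

406.0406 billion cells


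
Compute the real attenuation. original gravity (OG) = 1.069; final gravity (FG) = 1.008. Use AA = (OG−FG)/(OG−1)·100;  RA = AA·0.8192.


AA = (1.069 − 1.008)/(1.069 − 1)·100 = 88.4058
RA = 88.4058·0.8192

72.4220 %


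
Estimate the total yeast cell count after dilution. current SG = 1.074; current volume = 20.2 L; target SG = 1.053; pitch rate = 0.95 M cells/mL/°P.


V_w = V·((SG_c−1)/(SG_t−1)−1);  °P = 259 − 259/SG_t;  cells = rate·(V+V_w)·°P
V_w = 20.2·((1.074−1)/(1.053−1)−1) = 8.0038
V_final = 20.2 + 8.0038 = 28.2038
°P = 259 − 259/1.053 = 13.0361
cells = 0.95·28.2038·13.0361

349.2835 billion cells


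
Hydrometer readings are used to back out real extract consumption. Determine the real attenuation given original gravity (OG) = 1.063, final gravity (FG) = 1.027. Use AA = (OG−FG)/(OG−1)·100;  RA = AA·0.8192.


AA = (1.063 − 1.027)/(1.063 − 1)·100 = 57.1429
RA = 57.1429·0.8192

46.8114 %


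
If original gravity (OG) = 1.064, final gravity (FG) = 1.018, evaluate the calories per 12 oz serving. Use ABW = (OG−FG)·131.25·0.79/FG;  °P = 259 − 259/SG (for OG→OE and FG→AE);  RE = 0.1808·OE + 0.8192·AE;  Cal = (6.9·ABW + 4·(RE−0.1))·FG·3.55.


ABW = (1.064 − 1.018)·131.25·0.79/1.018 = 4.6853
OE = 259 − 259/1.064 = 15.5789 °P
AE = 259 − 259/1.018 = 4.5796 °P
RE = 0.1808·15.5789 + 0.8192·4.5796 = 6.5683 °P
Cal = (6.9·4.6853 + 4·(6.5683−0.1))·1.018·3.55

210.3345 kcal
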